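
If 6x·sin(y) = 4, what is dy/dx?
Apply d/dx to both sides, remembering that y depends on x. Each occurrence of y therefore brings in a y' = dy/dx via the chain rule.

With F(x, y) equal to the left-hand side minus the right, differentiate F term by term:
  d/dx[6x·sin(y)] = 6x·y'·cos(y) + 6sin(y)
  d/dx[-4] = 0
Adding these up, d/dx[F] = 0 becomes
  (6sin(y)) + (6x·cos(y))·y' = 0,
so isolating y',
  dy/dx = -(6sin(y))/(6x·cos(y)) = -tan(y)/x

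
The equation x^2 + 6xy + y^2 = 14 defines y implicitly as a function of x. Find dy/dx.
Differentiate the relation implicitly: treat y = y(x) and apply the chain rule, so every y-derivative picks up a y' = dy/dx factor.

With everything moved to the left-hand side, differentiate term by term:
  d/dx[x^2] = 2x
  d/dx[6xy] = 6x·y' + 6y
  d/dx[y^2] = 2y·y'
  d/dx[-14] = 0

Separating the contributions that come from x directly and those that come through y:
  without y':      2x + 6y
  multiplying y':  6x + 2y

so (2x + 6y) + (6x + 2y)·y' = 0, and therefore
  dy/dx = -(2x + 6y)/(6x + 2y) = (-x - 3y)/(3x + y)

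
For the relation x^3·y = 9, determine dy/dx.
Differentiate the relation implicitly: treat y = y(x) and apply the chain rule, so every y-derivative picks up a y' = dy/dx factor.

With everything moved to the left-hand side, differentiate term by term:
  d/dx[x^3y] = x^3·y' + 3x^2y
  d/dx[-9] = 0

Separating the contributions that come from x directly and those that come through y:
  without y':      3x^2y
  multiplying y':  x^3

so (3x^2y) + (x^3)·y' = 0, and therefore
  dy/dx = -(3x^2y)/(x^3) = -3y/x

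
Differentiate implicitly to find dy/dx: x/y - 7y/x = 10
Differentiate both sides with respect to x, treating y as y(x). By the chain rule, any term containing y contributes a factor of y' = dy/dx when we differentiate it.

Move every term to one side and write the relation as F(x, y) = 0. Term by term,
  d/dx[x/y] = -x·y'/y^2 + 1/y
  d/dx[-7y/x] = -7·y'/x + 7y/x^2
  d/dx[-10] = 0

The pieces without y' make up ∂F/∂x and the coefficient of y' is ∂F/∂y:
  ∂F/∂x = 1/y + 7y/x^2,
  ∂F/∂y = -x/y^2 - 7/x.

Since d/dx[F] = ∂F/∂x + (∂F/∂y)·y' = 0, solve for y':
  (∂F/∂y)·y' = -∂F/∂x
  dy/dx = -(∂F/∂x)/(∂F/∂y) = -(1/y + 7y/x^2)/(-x/y^2 - 7/x)
        = -((x^2 + 7y^2)/(x^2y))/(-(x^2 + 7y^2)/(xy^2)) = y/x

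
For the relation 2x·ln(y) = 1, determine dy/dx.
Differentiate both sides with respect to x, treating y as y(x). By the chain rule, any term containing y contributes a factor of y' = dy/dx when we differentiate it.

Move every term to one side and write the relation as F(x, y) = 0. Term by term,
  d/dx[2x·ln(y)] = 2x·y'/y + 2ln(y)
  d/dx[-1] = 0

The pieces without y' make up ∂F/∂x and the coefficient of y' is ∂F/∂y:
  ∂F/∂x = 2ln(y),
  ∂F/∂y = 2x/y.

Since d/dx[F] = ∂F/∂x + (∂F/∂y)·y' = 0, solve for y':
  (∂F/∂y)·y' = -∂F/∂x
  dy/dx = -(∂F/∂x)/(∂F/∂y) = -(2ln(y))/(2x/y) = -y·ln(y)/x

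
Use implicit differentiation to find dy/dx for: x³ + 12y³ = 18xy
Differentiate both sides with respect to x, treating y as y(x). By the chain rule, any term containing y contributes a factor of y' = dy/dx when we differentiate it.

Move every term to one side and write the relation as F(x, y) = 0. Term by term,
  d/dx[x^3] = 3x^2
  d/dx[-18xy] = -18x·y' - 18y
  d/dx[12y^3] = 36y^2·y'

The pieces without y' make up ∂F/∂x and the coefficient of y' is ∂F/∂y:
  ∂F/∂x = 3x^2 - 18y,
  ∂F/∂y = -18x + 36y^2.

Since d/dx[F] = ∂F/∂x + (∂F/∂y)·y' = 0, solve for y':
  (∂F/∂y)·y' = -∂F/∂x
  dy/dx = -(∂F/∂x)/(∂F/∂y) = -(3x^2 - 18y)/(-18x + 36y^2) = (x^2/6 - y)/(x - 2y^2)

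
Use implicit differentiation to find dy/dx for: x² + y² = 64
Differentiate the relation implicitly: treat y = y(x) and apply the chain rule, so every y-derivative picks up a y' = dy/dx factor.

With everything moved to the left-hand side, differentiate term by term:
  d/dx[x^2] = 2x
  d/dx[y^2] = 2y·y'
  d/dx[-64] = 0

Separating the contributions that come from x directly and those that come through y:
  without y':      2x
  multiplying y':  2y

so (2x) + (2y)·y' = 0, and therefore
  dy/dx = -(2x)/(2y) = -x/y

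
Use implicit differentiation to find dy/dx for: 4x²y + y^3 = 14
Apply d/dx to both sides, remembering that y depends on x. Each occurrence of y therefore brings in a y' = dy/dx via the chain rule.

With F(x, y) equal to the left-hand side minus the right, differentiate F term by term:
  d/dx[4x^2y] = 4x^2·y' + 8xy
  d/dx[y^3] = 3y^2·y'
  d/dx[-14] = 0
Adding these up, d/dx[F] = 0 becomes
  (8xy) + (4x^2 + 3y^2)·y' = 0,
so isolating y',
  dy/dx = -(8xy)/(4x^2 + 3y^2) = -8xy/(4x^2 + 3y^2)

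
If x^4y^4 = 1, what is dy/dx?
Differentiate the relation implicitly: treat y = y(x) and apply the chain rule, so every y-derivative picks up a y' = dy/dx factor.

With everything moved to the left-hand side, differentiate term by term:
  d/dx[x^4y^4] = 4x^4y^3·y' + 4x^3y^4
  d/dx[-1] = 0

Separating the contributions that come from x directly and those that come through y:
  without y':      4x^3y^4
  multiplying y':  4x^4y^3

so (4x^3y^4) + (4x^4y^3)·y' = 0, and therefore
  dy/dx = -(4x^3y^4)/(4x^4y^3) = -y/x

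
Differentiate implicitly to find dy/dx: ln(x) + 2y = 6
Take d/dx of both sides. Since y is implicitly a function of x, the chain rule attaches a y' = dy/dx factor whenever we differentiate through y.

Set F(x, y) = (left side) − (right side), so the curve is F = 0. Differentiating each term of F:
  d/dx[2y] = 2·y'
  d/dx[ln(x)] = 1/x
  d/dx[-6] = 0

Collecting, the y'-free part is the partial derivative in x and the y' coefficient is the partial derivative in y:
  ∂F/∂x = 1/x
  ∂F/∂y = 2

so d/dx[F(x, y(x))] = ∂F/∂x + (∂F/∂y)·y' = 0. Rearranging,
  dy/dx = -(∂F/∂x)/(∂F/∂y) = -(1/x)/(2) = -1/(2x)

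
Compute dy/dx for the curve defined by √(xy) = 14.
Apply d/dx to both sides, remembering that y depends on x. Each occurrence of y therefore brings in a y' = dy/dx via the chain rule.

With F(x, y) equal to the left-hand side minus the right, differentiate F term by term:
  d/dx[√(xy)] = √(xy)(x·y'/2 + y/2)/(xy)
  d/dx[-14] = 0
Adding these up, d/dx[F] = 0 becomes
  (√(xy)/(2x)) + (√(xy)/(2y))·y' = 0,
so isolating y',
  dy/dx = -(√(xy)/(2x))/(√(xy)/(2y)) = -y/x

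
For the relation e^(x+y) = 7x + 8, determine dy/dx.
Apply d/dx to both sides, remembering that y depends on x. Each occurrence of y therefore brings in a y' = dy/dx via the chain rule.

With F(x, y) equal to the left-hand side minus the right, differentiate F term by term:
  d/dx[-7x] = -7
  d/dx[e^(x + y)] = (y' + 1)·e^(x + y)
  d/dx[-8] = 0
Adding these up, d/dx[F] = 0 becomes
  (e^(x + y) - 7) + (e^(x + y))·y' = 0,
so isolating y',
  dy/dx = -(e^(x + y) - 7)/(e^(x + y)) = 7e^(-x - y) - 1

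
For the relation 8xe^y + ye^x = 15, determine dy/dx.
Take d/dx of both sides. Since y is implicitly a function of x, the chain rule attaches a y' = dy/dx factor whenever we differentiate through y.

Set F(x, y) = (left side) − (right side), so the curve is F = 0. Differentiating each term of F:
  d/dx[8x·e^(y)] = 8x·y'·e^(y) + 8e^(y)
  d/dx[y·e^(x)] = y·e^(x) + y'·e^(x)
  d/dx[-15] = 0

Collecting, the y'-free part is the partial derivative in x and the y' coefficient is the partial derivative in y:
  ∂F/∂x = y·e^(x) + 8e^(y)
  ∂F/∂y = 8x·e^(y) + e^(x)

so d/dx[F(x, y(x))] = ∂F/∂x + (∂F/∂y)·y' = 0. Rearranging,
  dy/dx = -(∂F/∂x)/(∂F/∂y) = -(y·e^(x) + 8e^(y))/(8x·e^(y) + e^(x)) = (-y·e^(x) - 8e^(y))/(8x·e^(y) + e^(x))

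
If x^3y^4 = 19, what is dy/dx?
Take d/dx of both sides. Since y is implicitly a function of x, the chain rule attaches a y' = dy/dx factor whenever we differentiate through y.

Set F(x, y) = (left side) − (right side), so the curve is F = 0. Differentiating each term of F:
  d/dx[x^3y^4] = 4x^3y^3·y' + 3x^2y^4
  d/dx[-19] = 0

Collecting, the y'-free part is the partial derivative in x and the y' coefficient is the partial derivative in y:
  ∂F/∂x = 3x^2y^4
  ∂F/∂y = 4x^3y^3

so d/dx[F(x, y(x))] = ∂F/∂x + (∂F/∂y)·y' = 0. Rearranging,
  dy/dx = -(∂F/∂x)/(∂F/∂y) = -(3x^2y^4)/(4x^3y^3) = -3y/(4x)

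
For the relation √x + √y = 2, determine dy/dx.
Differentiate the relation implicitly: treat y = y(x) and apply the chain rule, so every y-derivative picks up a y' = dy/dx factor.

With everything moved to the left-hand side, differentiate term by term:
  d/dx[√(x)] = 1/(2√(x))
  d/dx[√(y)] = y'/(2√(y))
  d/dx[-2] = 0

Separating the contributions that come from x directly and those that come through y:
  without y':      1/(2√(x))
  multiplying y':  1/(2√(y))

so (1/(2√(x))) + (1/(2√(y)))·y' = 0, and therefore
  dy/dx = -(1/(2√(x)))/(1/(2√(y))) = -√(y)/√(x)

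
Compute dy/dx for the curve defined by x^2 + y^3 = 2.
Differentiate the relation implicitly: treat y = y(x) and apply the chain rule, so every y-derivative picks up a y' = dy/dx factor.

With everything moved to the left-hand side, differentiate term by term:
  d/dx[x^2] = 2x
  d/dx[y^3] = 3y^2·y'
  d/dx[-2] = 0

Separating the contributions that come from x directly and those that come through y:
  without y':      2x
  multiplying y':  3y^2

so (2x) + (3y^2)·y' = 0, and therefore
  dy/dx = -(2x)/(3y^2) = -2x/(3y^2)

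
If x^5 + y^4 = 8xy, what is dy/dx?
Differentiate the relation implicitly: treat y = y(x) and apply the chain rule, so every y-derivative picks up a y' = dy/dx factor.

With everything moved to the left-hand side, differentiate term by term:
  d/dx[x^5] = 5x^4
  d/dx[-8xy] = -8x·y' - 8y
  d/dx[y^4] = 4y^3·y'

Separating the contributions that come from x directly and those that come through y:
  without y':      5x^4 - 8y
  multiplying y':  -8x + 4y^3

so (5x^4 - 8y) + (-8x + 4y^3)·y' = 0, and therefore
  dy/dx = -(5x^4 - 8y)/(-8x + 4y^3) = (5x^4 - 8y)/(4(2x - y^3))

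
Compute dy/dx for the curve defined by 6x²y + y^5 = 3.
Differentiate the relation implicitly: treat y = y(x) and apply the chain rule, so every y-derivative picks up a y' = dy/dx factor.

With everything moved to the left-hand side, differentiate term by term:
  d/dx[6x^2y] = 6x^2·y' + 12xy
  d/dx[y^5] = 5y^4·y'
  d/dx[-3] = 0

Separating the contributions that come from x directly and those that come through y:
  without y':      12xy
  multiplying y':  6x^2 + 5y^4

so (12xy) + (6x^2 + 5y^4)·y' = 0, and therefore
  dy/dx = -(12xy)/(6x^2 + 5y^4) = -12xy/(6x^2 + 5y^4)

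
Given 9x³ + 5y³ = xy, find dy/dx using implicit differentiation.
Differentiate both sides with respect to x, treating y as y(x). By the chain rule, any term containing y contributes a factor of y' = dy/dx when we differentiate it.

Move every term to one side and write the relation as F(x, y) = 0. Term by term,
  d/dx[9x^3] = 27x^2
  d/dx[-xy] = -x·y' - y
  d/dx[5y^3] = 15y^2·y'

The pieces without y' make up ∂F/∂x and the coefficient of y' is ∂F/∂y:
  ∂F/∂x = 27x^2 - y,
  ∂F/∂y = -x + 15y^2.

Since d/dx[F] = ∂F/∂x + (∂F/∂y)·y' = 0, solve for y':
  (∂F/∂y)·y' = -∂F/∂x
  dy/dx = -(∂F/∂x)/(∂F/∂y) = -(27x^2 - y)/(-x + 15y^2) = (27x^2 - y)/(x - 15y^2)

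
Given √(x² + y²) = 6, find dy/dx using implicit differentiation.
Apply d/dx to both sides, remembering that y depends on x. Each occurrence of y therefore brings in a y' = dy/dx via the chain rule.

With F(x, y) equal to the left-hand side minus the right, differentiate F term by term:
  d/dx[√(x^2 + y^2)] = (x + y·y')/√(x^2 + y^2)
  d/dx[-6] = 0
Adding these up, d/dx[F] = 0 becomes
  (x/√(x^2 + y^2)) + (y/√(x^2 + y^2))·y' = 0,
so isolating y',
  dy/dx = -(x/√(x^2 + y^2))/(y/√(x^2 + y^2)) = -x/y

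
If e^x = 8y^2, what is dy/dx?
Differentiate both sides with respect to x, treating y as y(x). By the chain rule, any term containing y contributes a factor of y' = dy/dx when we differentiate it.

Move every term to one side and write the relation as F(x, y) = 0. Term by term,
  d/dx[-8y^2] = -16y·y'
  d/dx[e^(x)] = e^(x)

The pieces without y' make up ∂F/∂x and the coefficient of y' is ∂F/∂y:
  ∂F/∂x = e^(x),
  ∂F/∂y = -16y.

Since d/dx[F] = ∂F/∂x + (∂F/∂y)·y' = 0, solve for y':
  (∂F/∂y)·y' = -∂F/∂x
  dy/dx = -(∂F/∂x)/(∂F/∂y) = -(e^(x))/(-16y) = e^(x)/(16y)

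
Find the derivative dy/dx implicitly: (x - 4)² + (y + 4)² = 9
Differentiate the relation implicitly: treat y = y(x) and apply the chain rule, so every y-derivative picks up a y' = dy/dx factor.

With everything moved to the left-hand side, differentiate term by term:
  d/dx[(x - 4)^2] = 2x - 8
  d/dx[(y + 4)^2] = 2·y'(y + 4)
  d/dx[-9] = 0

Separating the contributions that come from x directly and those that come through y:
  without y':      2x - 8
  multiplying y':  2y + 8

so (2x - 8) + (2y + 8)·y' = 0, and therefore
  dy/dx = -(2x - 8)/(2y + 8) = (4 - x)/(y + 4)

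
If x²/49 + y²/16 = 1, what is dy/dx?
Differentiate the relation implicitly: treat y = y(x) and apply the chain rule, so every y-derivative picks up a y' = dy/dx factor.

With everything moved to the left-hand side, differentiate term by term:
  d/dx[x^2/49] = 2x/49
  d/dx[y^2/16] = y·y'/8
  d/dx[-1] = 0

Separating the contributions that come from x directly and those that come through y:
  without y':      2x/49
  multiplying y':  y/8

so (2x/49) + (y/8)·y' = 0, and therefore
  dy/dx = -(2x/49)/(y/8) = -16x/(49y)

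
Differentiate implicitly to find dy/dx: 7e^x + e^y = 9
Apply d/dx to both sides, remembering that y depends on x. Each occurrence of y therefore brings in a y' = dy/dx via the chain rule.

With F(x, y) equal to the left-hand side minus the right, differentiate F term by term:
  d/dx[7e^(x)] = 7e^(x)
  d/dx[e^(y)] = y'·e^(y)
  d/dx[-9] = 0
Adding these up, d/dx[F] = 0 becomes
  (7e^(x)) + (e^(y))·y' = 0,
so isolating y',
  dy/dx = -(7e^(x))/(e^(y)) = -7e^(x - y)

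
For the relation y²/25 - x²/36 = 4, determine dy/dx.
Take d/dx of both sides. Since y is implicitly a function of x, the chain rule attaches a y' = dy/dx factor whenever we differentiate through y.

Set F(x, y) = (left side) − (right side), so the curve is F = 0. Differentiating each term of F:
  d/dx[-x^2/36] = -x/18
  d/dx[y^2/25] = 2y·y'/25
  d/dx[-4] = 0

Collecting, the y'-free part is the partial derivative in x and the y' coefficient is the partial derivative in y:
  ∂F/∂x = -x/18
  ∂F/∂y = 2y/25

so d/dx[F(x, y(x))] = ∂F/∂x + (∂F/∂y)·y' = 0. Rearranging,
  dy/dx = -(∂F/∂x)/(∂F/∂y) = -(-x/18)/(2y/25) = 25x/(36y)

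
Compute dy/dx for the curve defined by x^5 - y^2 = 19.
Apply d/dx to both sides, remembering that y depends on x. Each occurrence of y therefore brings in a y' = dy/dx via the chain rule.

With F(x, y) equal to the left-hand side minus the right, differentiate F term by term:
  d/dx[x^5] = 5x^4
  d/dx[-y^2] = -2y·y'
  d/dx[-19] = 0
Adding these up, d/dx[F] = 0 becomes
  (5x^4) + (-2y)·y' = 0,
so isolating y',
  dy/dx = -(5x^4)/(-2y) = 5x^4/(2y)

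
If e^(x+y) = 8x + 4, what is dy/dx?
Differentiate both sides with respect to x, treating y as y(x). By the chain rule, any term containing y contributes a factor of y' = dy/dx when we differentiate it.

Move every term to one side and write the relation as F(x, y) = 0. Term by term,
  d/dx[-8x] = -8
  d/dx[e^(x + y)] = (y' + 1)·e^(x + y)
  d/dx[-4] = 0

The pieces without y' make up ∂F/∂x and the coefficient of y' is ∂F/∂y:
  ∂F/∂x = e^(x + y) - 8,
  ∂F/∂y = e^(x + y).

Since d/dx[F] = ∂F/∂x + (∂F/∂y)·y' = 0, solve for y':
  (∂F/∂y)·y' = -∂F/∂x
  dy/dx = -(∂F/∂x)/(∂F/∂y) = -(e^(x + y) - 8)/(e^(x + y)) = 8e^(-x - y) - 1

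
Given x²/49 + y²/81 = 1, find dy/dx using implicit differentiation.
Differentiate the relation implicitly: treat y = y(x) and apply the chain rule, so every y-derivative picks up a y' = dy/dx factor.

With everything moved to the left-hand side, differentiate term by term:
  d/dx[x^2/49] = 2x/49
  d/dx[y^2/81] = 2y·y'/81
  d/dx[-1] = 0

Separating the contributions that come from x directly and those that come through y:
  without y':      2x/49
  multiplying y':  2y/81

so (2x/49) + (2y/81)·y' = 0, and therefore
  dy/dx = -(2x/49)/(2y/81) = -81x/(49y)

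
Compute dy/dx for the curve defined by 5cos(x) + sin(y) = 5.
Apply d/dx to both sides, remembering that y depends on x. Each occurrence of y therefore brings in a y' = dy/dx via the chain rule.

With F(x, y) equal to the left-hand side minus the right, differentiate F term by term:
  d/dx[sin(y)] = y'·cos(y)
  d/dx[5cos(x)] = -5sin(x)
  d/dx[-5] = 0
Adding these up, d/dx[F] = 0 becomes
  (-5sin(x)) + (cos(y))·y' = 0,
so isolating y',
  dy/dx = -(-5sin(x))/(cos(y)) = 5sin(x)/cos(y)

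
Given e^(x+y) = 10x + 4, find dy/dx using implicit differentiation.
Take d/dx of both sides. Since y is implicitly a function of x, the chain rule attaches a y' = dy/dx factor whenever we differentiate through y.

Set F(x, y) = (left side) − (right side), so the curve is F = 0. Differentiating each term of F:
  d/dx[-10x] = -10
  d/dx[e^(x + y)] = (y' + 1)·e^(x + y)
  d/dx[-4] = 0

Collecting, the y'-free part is the partial derivative in x and the y' coefficient is the partial derivative in y:
  ∂F/∂x = e^(x + y) - 10
  ∂F/∂y = e^(x + y)

so d/dx[F(x, y(x))] = ∂F/∂x + (∂F/∂y)·y' = 0. Rearranging,
  dy/dx = -(∂F/∂x)/(∂F/∂y) = -(e^(x + y) - 10)/(e^(x + y)) = 10e^(-x - y) - 1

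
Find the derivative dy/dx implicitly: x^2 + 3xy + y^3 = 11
Differentiate the relation implicitly: treat y = y(x) and apply the chain rule, so every y-derivative picks up a y' = dy/dx factor.

With everything moved to the left-hand side, differentiate term by term:
  d/dx[x^2] = 2x
  d/dx[3xy] = 3x·y' + 3y
  d/dx[y^3] = 3y^2·y'
  d/dx[-11] = 0

Separating the contributions that come from x directly and those that come through y:
  without y':      2x + 3y
  multiplying y':  3x + 3y^2

so (2x + 3y) + (3x + 3y^2)·y' = 0, and therefore
  dy/dx = -(2x + 3y)/(3x + 3y^2) = (-2x/3 - y)/(x + y^2)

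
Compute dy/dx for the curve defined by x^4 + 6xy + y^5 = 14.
Differentiate both sides with respect to x, treating y as y(x). By the chain rule, any term containing y contributes a factor of y' = dy/dx when we differentiate it.

Move every term to one side and write the relation as F(x, y) = 0. Term by term,
  d/dx[x^4] = 4x^3
  d/dx[6xy] = 6x·y' + 6y
  d/dx[y^5] = 5y^4·y'
  d/dx[-14] = 0

The pieces without y' make up ∂F/∂x and the coefficient of y' is ∂F/∂y:
  ∂F/∂x = 4x^3 + 6y,
  ∂F/∂y = 6x + 5y^4.

Since d/dx[F] = ∂F/∂x + (∂F/∂y)·y' = 0, solve for y':
  (∂F/∂y)·y' = -∂F/∂x
  dy/dx = -(∂F/∂x)/(∂F/∂y) = -(4x^3 + 6y)/(6x + 5y^4) = 2(-2x^3 - 3y)/(6x + 5y^4)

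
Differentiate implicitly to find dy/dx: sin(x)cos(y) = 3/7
Differentiate both sides with respect to x, treating y as y(x). By the chain rule, any term containing y contributes a factor of y' = dy/dx when we differentiate it.

Move every term to one side and write the relation as F(x, y) = 0. Term by term,
  d/dx[sin(x)·cos(y)] = -y'·sin(x)·sin(y) + cos(x)·cos(y)
  d/dx[-3/7] = 0

The pieces without y' make up ∂F/∂x and the coefficient of y' is ∂F/∂y:
  ∂F/∂x = cos(x)·cos(y),
  ∂F/∂y = -sin(x)·sin(y).

Since d/dx[F] = ∂F/∂x + (∂F/∂y)·y' = 0, solve for y':
  (∂F/∂y)·y' = -∂F/∂x
  dy/dx = -(∂F/∂x)/(∂F/∂y) = -(cos(x)·cos(y))/(-sin(x)·sin(y)) = 1/(tan(x)·tan(y))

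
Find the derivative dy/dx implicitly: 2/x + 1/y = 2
Differentiate the relation implicitly: treat y = y(x) and apply the chain rule, so every y-derivative picks up a y' = dy/dx factor.

With everything moved to the left-hand side, differentiate term by term:
  d/dx[1/y] = -y'/y^2
  d/dx[2/x] = -2/x^2
  d/dx[-2] = 0

Separating the contributions that come from x directly and those that come through y:
  without y':      -2/x^2
  multiplying y':  -1/y^2

so (-2/x^2) + (-1/y^2)·y' = 0, and therefore
  dy/dx = -(-2/x^2)/(-1/y^2) = -2y^2/x^2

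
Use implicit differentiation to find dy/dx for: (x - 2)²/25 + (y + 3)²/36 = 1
Differentiate the relation implicitly: treat y = y(x) and apply the chain rule, so every y-derivative picks up a y' = dy/dx factor.

With everything moved to the left-hand side, differentiate term by term:
  d/dx[(x - 2)^2/25] = 2x/25 - 4/25
  d/dx[(y + 3)^2/36] = y'(y + 3)/18
  d/dx[-1] = 0

Separating the contributions that come from x directly and those that come through y:
  without y':      2x/25 - 4/25
  multiplying y':  y/18 + 1/6

so (2x/25 - 4/25) + (y/18 + 1/6)·y' = 0, and therefore
  dy/dx = -(2x/25 - 4/25)/(y/18 + 1/6)
        = -(2(x - 2)/25)/((y + 3)/18) = 36(2 - x)/(25(y + 3))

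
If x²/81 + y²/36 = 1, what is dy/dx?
Apply d/dx to both sides, remembering that y depends on x. Each occurrence of y therefore brings in a y' = dy/dx via the chain rule.

With F(x, y) equal to the left-hand side minus the right, differentiate F term by term:
  d/dx[x^2/81] = 2x/81
  d/dx[y^2/36] = y·y'/18
  d/dx[-1] = 0
Adding these up, d/dx[F] = 0 becomes
  (2x/81) + (y/18)·y' = 0,
so isolating y',
  dy/dx = -(2x/81)/(y/18) = -4x/(9y)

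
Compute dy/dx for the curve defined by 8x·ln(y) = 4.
Differentiate the relation implicitly: treat y = y(x) and apply the chain rule, so every y-derivative picks up a y' = dy/dx factor.

With everything moved to the left-hand side, differentiate term by term:
  d/dx[8x·ln(y)] = 8x·y'/y + 8ln(y)
  d/dx[-4] = 0

Separating the contributions that come from x directly and those that come through y:
  without y':      8ln(y)
  multiplying y':  8x/y

so (8ln(y)) + (8x/y)·y' = 0, and therefore
  dy/dx = -(8ln(y))/(8x/y) = -y·ln(y)/x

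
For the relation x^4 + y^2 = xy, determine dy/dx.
Differentiate both sides with respect to x, treating y as y(x). By the chain rule, any term containing y contributes a factor of y' = dy/dx when we differentiate it.

Move every term to one side and write the relation as F(x, y) = 0. Term by term,
  d/dx[x^4] = 4x^3
  d/dx[-xy] = -x·y' - y
  d/dx[y^2] = 2y·y'

The pieces without y' make up ∂F/∂x and the coefficient of y' is ∂F/∂y:
  ∂F/∂x = 4x^3 - y,
  ∂F/∂y = -x + 2y.

Since d/dx[F] = ∂F/∂x + (∂F/∂y)·y' = 0, solve for y':
  (∂F/∂y)·y' = -∂F/∂x
  dy/dx = -(∂F/∂x)/(∂F/∂y) = -(4x^3 - y)/(-x + 2y) = (4x^3 - y)/(x - 2y)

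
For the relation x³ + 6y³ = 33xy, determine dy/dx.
Differentiate the relation implicitly: treat y = y(x) and apply the chain rule, so every y-derivative picks up a y' = dy/dx factor.

With everything moved to the left-hand side, differentiate term by term:
  d/dx[x^3] = 3x^2
  d/dx[-33xy] = -33x·y' - 33y
  d/dx[6y^3] = 18y^2·y'

Separating the contributions that come from x directly and those that come through y:
  without y':      3x^2 - 33y
  multiplying y':  -33x + 18y^2

so (3x^2 - 33y) + (-33x + 18y^2)·y' = 0, and therefore
  dy/dx = -(3x^2 - 33y)/(-33x + 18y^2) = (x^2 - 11y)/(11x - 6y^2)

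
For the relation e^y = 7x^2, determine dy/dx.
Take d/dx of both sides. Since y is implicitly a function of x, the chain rule attaches a y' = dy/dx factor whenever we differentiate through y.

Set F(x, y) = (left side) − (right side), so the curve is F = 0. Differentiating each term of F:
  d/dx[-7x^2] = -14x
  d/dx[e^(y)] = y'·e^(y)

Collecting, the y'-free part is the partial derivative in x and the y' coefficient is the partial derivative in y:
  ∂F/∂x = -14x
  ∂F/∂y = e^(y)

so d/dx[F(x, y(x))] = ∂F/∂x + (∂F/∂y)·y' = 0. Rearranging,
  dy/dx = -(∂F/∂x)/(∂F/∂y) = -(-14x)/(e^(y)) = 14x·e^(-y)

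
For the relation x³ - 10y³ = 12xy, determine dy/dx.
Differentiate both sides with respect to x, treating y as y(x). By the chain rule, any term containing y contributes a factor of y' = dy/dx when we differentiate it.

Move every term to one side and write the relation as F(x, y) = 0. Term by term,
  d/dx[x^3] = 3x^2
  d/dx[-12xy] = -12x·y' - 12y
  d/dx[-10y^3] = -30y^2·y'

The pieces without y' make up ∂F/∂x and the coefficient of y' is ∂F/∂y:
  ∂F/∂x = 3x^2 - 12y,
  ∂F/∂y = -12x - 30y^2.

Since d/dx[F] = ∂F/∂x + (∂F/∂y)·y' = 0, solve for y':
  (∂F/∂y)·y' = -∂F/∂x
  dy/dx = -(∂F/∂x)/(∂F/∂y) = -(3x^2 - 12y)/(-12x - 30y^2) = (x^2 - 4y)/(2(2x + 5y^2))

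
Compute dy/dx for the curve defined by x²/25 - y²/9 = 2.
Apply d/dx to both sides, remembering that y depends on x. Each occurrence of y therefore brings in a y' = dy/dx via the chain rule.

With F(x, y) equal to the left-hand side minus the right, differentiate F term by term:
  d/dx[x^2/25] = 2x/25
  d/dx[-y^2/9] = -2y·y'/9
  d/dx[-2] = 0
Adding these up, d/dx[F] = 0 becomes
  (2x/25) + (-2y/9)·y' = 0,
so isolating y',
  dy/dx = -(2x/25)/(-2y/9) = 9x/(25y)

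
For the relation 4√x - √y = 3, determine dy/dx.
Differentiate both sides with respect to x, treating y as y(x). By the chain rule, any term containing y contributes a factor of y' = dy/dx when we differentiate it.

Move every term to one side and write the relation as F(x, y) = 0. Term by term,
  d/dx[4√(x)] = 2/√(x)
  d/dx[-√(y)] = -y'/(2√(y))
  d/dx[-3] = 0

The pieces without y' make up ∂F/∂x and the coefficient of y' is ∂F/∂y:
  ∂F/∂x = 2/√(x),
  ∂F/∂y = -1/(2√(y)).

Since d/dx[F] = ∂F/∂x + (∂F/∂y)·y' = 0, solve for y':
  (∂F/∂y)·y' = -∂F/∂x
  dy/dx = -(∂F/∂x)/(∂F/∂y) = -(2/√(x))/(-1/(2√(y))) = 4√(y)/√(x)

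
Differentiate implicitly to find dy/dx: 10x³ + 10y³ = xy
Take d/dx of both sides. Since y is implicitly a function of x, the chain rule attaches a y' = dy/dx factor whenever we differentiate through y.

Set F(x, y) = (left side) − (right side), so the curve is F = 0. Differentiating each term of F:
  d/dx[10x^3] = 30x^2
  d/dx[-xy] = -x·y' - y
  d/dx[10y^3] = 30y^2·y'

Collecting, the y'-free part is the partial derivative in x and the y' coefficient is the partial derivative in y:
  ∂F/∂x = 30x^2 - y
  ∂F/∂y = -x + 30y^2

so d/dx[F(x, y(x))] = ∂F/∂x + (∂F/∂y)·y' = 0. Rearranging,
  dy/dx = -(∂F/∂x)/(∂F/∂y) = -(30x^2 - y)/(-x + 30y^2) = (30x^2 - y)/(x - 30y^2)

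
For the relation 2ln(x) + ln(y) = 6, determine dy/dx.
Differentiate both sides with respect to x, treating y as y(x). By the chain rule, any term containing y contributes a factor of y' = dy/dx when we differentiate it.

Move every term to one side and write the relation as F(x, y) = 0. Term by term,
  d/dx[2ln(x)] = 2/x
  d/dx[ln(y)] = y'/y
  d/dx[-6] = 0

The pieces without y' make up ∂F/∂x and the coefficient of y' is ∂F/∂y:
  ∂F/∂x = 2/x,
  ∂F/∂y = 1/y.

Since d/dx[F] = ∂F/∂x + (∂F/∂y)·y' = 0, solve for y':
  (∂F/∂y)·y' = -∂F/∂x
  dy/dx = -(∂F/∂x)/(∂F/∂y) = -(2/x)/(1/y) = -2y/x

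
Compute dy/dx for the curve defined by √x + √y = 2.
Apply d/dx to both sides, remembering that y depends on x. Each occurrence of y therefore brings in a y' = dy/dx via the chain rule.

With F(x, y) equal to the left-hand side minus the right, differentiate F term by term:
  d/dx[√(x)] = 1/(2√(x))
  d/dx[√(y)] = y'/(2√(y))
  d/dx[-2] = 0
Adding these up, d/dx[F] = 0 becomes
  (1/(2√(x))) + (1/(2√(y)))·y' = 0,
so isolating y',
  dy/dx = -(1/(2√(x)))/(1/(2√(y))) = -√(y)/√(x)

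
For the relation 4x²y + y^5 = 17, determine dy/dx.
Take d/dx of both sides. Since y is implicitly a function of x, the chain rule attaches a y' = dy/dx factor whenever we differentiate through y.

Set F(x, y) = (left side) − (right side), so the curve is F = 0. Differentiating each term of F:
  d/dx[4x^2y] = 4x^2·y' + 8xy
  d/dx[y^5] = 5y^4·y'
  d/dx[-17] = 0

Collecting, the y'-free part is the partial derivative in x and the y' coefficient is the partial derivative in y:
  ∂F/∂x = 8xy
  ∂F/∂y = 4x^2 + 5y^4

so d/dx[F(x, y(x))] = ∂F/∂x + (∂F/∂y)·y' = 0. Rearranging,
  dy/dx = -(∂F/∂x)/(∂F/∂y) = -(8xy)/(4x^2 + 5y^4) = -8xy/(4x^2 + 5y^4)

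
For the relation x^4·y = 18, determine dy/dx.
Differentiate both sides with respect to x, treating y as y(x). By the chain rule, any term containing y contributes a factor of y' = dy/dx when we differentiate it.

Move every term to one side and write the relation as F(x, y) = 0. Term by term,
  d/dx[x^4y] = x^4·y' + 4x^3y
  d/dx[-18] = 0

The pieces without y' make up ∂F/∂x and the coefficient of y' is ∂F/∂y:
  ∂F/∂x = 4x^3y,
  ∂F/∂y = x^4.

Since d/dx[F] = ∂F/∂x + (∂F/∂y)·y' = 0, solve for y':
  (∂F/∂y)·y' = -∂F/∂x
  dy/dx = -(∂F/∂x)/(∂F/∂y) = -(4x^3y)/(x^4) = -4y/x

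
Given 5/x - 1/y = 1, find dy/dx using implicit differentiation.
Differentiate both sides with respect to x, treating y as y(x). By the chain rule, any term containing y contributes a factor of y' = dy/dx when we differentiate it.

Move every term to one side and write the relation as F(x, y) = 0. Term by term,
  d/dx[-1/y] = y'/y^2
  d/dx[5/x] = -5/x^2
  d/dx[-1] = 0

The pieces without y' make up ∂F/∂x and the coefficient of y' is ∂F/∂y:
  ∂F/∂x = -5/x^2,
  ∂F/∂y = y^(-2).

Since d/dx[F] = ∂F/∂x + (∂F/∂y)·y' = 0, solve for y':
  (∂F/∂y)·y' = -∂F/∂x
  dy/dx = -(∂F/∂x)/(∂F/∂y) = -(-5/x^2)/(y^(-2)) = 5y^2/x^2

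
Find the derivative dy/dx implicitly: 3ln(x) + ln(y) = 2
Differentiate both sides with respect to x, treating y as y(x). By the chain rule, any term containing y contributes a factor of y' = dy/dx when we differentiate it.

Move every term to one side and write the relation as F(x, y) = 0. Term by term,
  d/dx[3ln(x)] = 3/x
  d/dx[ln(y)] = y'/y
  d/dx[-2] = 0

The pieces without y' make up ∂F/∂x and the coefficient of y' is ∂F/∂y:
  ∂F/∂x = 3/x,
  ∂F/∂y = 1/y.

Since d/dx[F] = ∂F/∂x + (∂F/∂y)·y' = 0, solve for y':
  (∂F/∂y)·y' = -∂F/∂x
  dy/dx = -(∂F/∂x)/(∂F/∂y) = -(3/x)/(1/y) = -3y/x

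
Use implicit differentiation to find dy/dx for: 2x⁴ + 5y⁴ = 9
Apply d/dx to both sides, remembering that y depends on x. Each occurrence of y therefore brings in a y' = dy/dx via the chain rule.

With F(x, y) equal to the left-hand side minus the right, differentiate F term by term:
  d/dx[2x^4] = 8x^3
  d/dx[5y^4] = 20y^3·y'
  d/dx[-9] = 0
Adding these up, d/dx[F] = 0 becomes
  (8x^3) + (20y^3)·y' = 0,
so isolating y',
  dy/dx = -(8x^3)/(20y^3) = -2x^3/(5y^3)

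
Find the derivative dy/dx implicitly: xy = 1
Take d/dx of both sides. Since y is implicitly a function of x, the chain rule attaches a y' = dy/dx factor whenever we differentiate through y.

Set F(x, y) = (left side) − (right side), so the curve is F = 0. Differentiating each term of F:
  d/dx[xy] = x·y' + y
  d/dx[-1] = 0

Collecting, the y'-free part is the partial derivative in x and the y' coefficient is the partial derivative in y:
  ∂F/∂x = y
  ∂F/∂y = x

so d/dx[F(x, y(x))] = ∂F/∂x + (∂F/∂y)·y' = 0. Rearranging,
  dy/dx = -(∂F/∂x)/(∂F/∂y) = -(y)/(x) = -y/x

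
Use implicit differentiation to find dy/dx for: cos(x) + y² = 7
Differentiate both sides with respect to x, treating y as y(x). By the chain rule, any term containing y contributes a factor of y' = dy/dx when we differentiate it.

Move every term to one side and write the relation as F(x, y) = 0. Term by term,
  d/dx[y^2] = 2y·y'
  d/dx[cos(x)] = -sin(x)
  d/dx[-7] = 0

The pieces without y' make up ∂F/∂x and the coefficient of y' is ∂F/∂y:
  ∂F/∂x = -sin(x),
  ∂F/∂y = 2y.

Since d/dx[F] = ∂F/∂x + (∂F/∂y)·y' = 0, solve for y':
  (∂F/∂y)·y' = -∂F/∂x
  dy/dx = -(∂F/∂x)/(∂F/∂y) = -(-sin(x))/(2y) = sin(x)/(2y)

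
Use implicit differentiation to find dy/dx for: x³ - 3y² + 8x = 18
Differentiate the relation implicitly: treat y = y(x) and apply the chain rule, so every y-derivative picks up a y' = dy/dx factor.

With everything moved to the left-hand side, differentiate term by term:
  d/dx[x^3] = 3x^2
  d/dx[8x] = 8
  d/dx[-3y^2] = -6y·y'
  d/dx[-18] = 0

Separating the contributions that come from x directly and those that come through y:
  without y':      3x^2 + 8
  multiplying y':  -6y

so (3x^2 + 8) + (-6y)·y' = 0, and therefore
  dy/dx = -(3x^2 + 8)/(-6y) = (3x^2 + 8)/(6y)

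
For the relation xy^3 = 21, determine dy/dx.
Apply d/dx to both sides, remembering that y depends on x. Each occurrence of y therefore brings in a y' = dy/dx via the chain rule.

With F(x, y) equal to the left-hand side minus the right, differentiate F term by term:
  d/dx[xy^3] = 3xy^2·y' + y^3
  d/dx[-21] = 0
Adding these up, d/dx[F] = 0 becomes
  (y^3) + (3xy^2)·y' = 0,
so isolating y',
  dy/dx = -(y^3)/(3xy^2) = -y/(3x)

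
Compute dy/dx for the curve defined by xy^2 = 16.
Take d/dx of both sides. Since y is implicitly a function of x, the chain rule attaches a y' = dy/dx factor whenever we differentiate through y.

Set F(x, y) = (left side) − (right side), so the curve is F = 0. Differentiating each term of F:
  d/dx[xy^2] = 2xy·y' + y^2
  d/dx[-16] = 0

Collecting, the y'-free part is the partial derivative in x and the y' coefficient is the partial derivative in y:
  ∂F/∂x = y^2
  ∂F/∂y = 2xy

so d/dx[F(x, y(x))] = ∂F/∂x + (∂F/∂y)·y' = 0. Rearranging,
  dy/dx = -(∂F/∂x)/(∂F/∂y) = -(y^2)/(2xy) = -y/(2x)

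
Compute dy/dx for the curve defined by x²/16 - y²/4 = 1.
Differentiate both sides with respect to x, treating y as y(x). By the chain rule, any term containing y contributes a factor of y' = dy/dx when we differentiate it.

Move every term to one side and write the relation as F(x, y) = 0. Term by term,
  d/dx[x^2/16] = x/8
  d/dx[-y^2/4] = -y·y'/2
  d/dx[-1] = 0

The pieces without y' make up ∂F/∂x and the coefficient of y' is ∂F/∂y:
  ∂F/∂x = x/8,
  ∂F/∂y = -y/2.

Since d/dx[F] = ∂F/∂x + (∂F/∂y)·y' = 0, solve for y':
  (∂F/∂y)·y' = -∂F/∂x
  dy/dx = -(∂F/∂x)/(∂F/∂y) = -(x/8)/(-y/2) = x/(4y)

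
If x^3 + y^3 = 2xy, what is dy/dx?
Differentiate both sides with respect to x, treating y as y(x). By the chain rule, any term containing y contributes a factor of y' = dy/dx when we differentiate it.

Move every term to one side and write the relation as F(x, y) = 0. Term by term,
  d/dx[x^3] = 3x^2
  d/dx[-2xy] = -2x·y' - 2y
  d/dx[y^3] = 3y^2·y'

The pieces without y' make up ∂F/∂x and the coefficient of y' is ∂F/∂y:
  ∂F/∂x = 3x^2 - 2y,
  ∂F/∂y = -2x + 3y^2.

Since d/dx[F] = ∂F/∂x + (∂F/∂y)·y' = 0, solve for y':
  (∂F/∂y)·y' = -∂F/∂x
  dy/dx = -(∂F/∂x)/(∂F/∂y) = -(3x^2 - 2y)/(-2x + 3y^2) = (3x^2 - 2y)/(2x - 3y^2)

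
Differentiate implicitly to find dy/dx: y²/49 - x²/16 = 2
Take d/dx of both sides. Since y is implicitly a function of x, the chain rule attaches a y' = dy/dx factor whenever we differentiate through y.

Set F(x, y) = (left side) − (right side), so the curve is F = 0. Differentiating each term of F:
  d/dx[-x^2/16] = -x/8
  d/dx[y^2/49] = 2y·y'/49
  d/dx[-2] = 0

Collecting, the y'-free part is the partial derivative in x and the y' coefficient is the partial derivative in y:
  ∂F/∂x = -x/8
  ∂F/∂y = 2y/49

so d/dx[F(x, y(x))] = ∂F/∂x + (∂F/∂y)·y' = 0. Rearranging,
  dy/dx = -(∂F/∂x)/(∂F/∂y) = -(-x/8)/(2y/49) = 49x/(16y)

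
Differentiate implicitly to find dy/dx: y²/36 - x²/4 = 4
Take d/dx of both sides. Since y is implicitly a function of x, the chain rule attaches a y' = dy/dx factor whenever we differentiate through y.

Set F(x, y) = (left side) − (right side), so the curve is F = 0. Differentiating each term of F:
  d/dx[-x^2/4] = -x/2
  d/dx[y^2/36] = y·y'/18
  d/dx[-4] = 0

Collecting, the y'-free part is the partial derivative in x and the y' coefficient is the partial derivative in y:
  ∂F/∂x = -x/2
  ∂F/∂y = y/18

so d/dx[F(x, y(x))] = ∂F/∂x + (∂F/∂y)·y' = 0. Rearranging,
  dy/dx = -(∂F/∂x)/(∂F/∂y) = -(-x/2)/(y/18) = 9x/y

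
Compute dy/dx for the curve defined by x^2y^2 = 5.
Differentiate both sides with respect to x, treating y as y(x). By the chain rule, any term containing y contributes a factor of y' = dy/dx when we differentiate it.

Move every term to one side and write the relation as F(x, y) = 0. Term by term,
  d/dx[x^2y^2] = 2x^2y·y' + 2xy^2
  d/dx[-5] = 0

The pieces without y' make up ∂F/∂x and the coefficient of y' is ∂F/∂y:
  ∂F/∂x = 2xy^2,
  ∂F/∂y = 2x^2y.

Since d/dx[F] = ∂F/∂x + (∂F/∂y)·y' = 0, solve for y':
  (∂F/∂y)·y' = -∂F/∂x
  dy/dx = -(∂F/∂x)/(∂F/∂y) = -(2xy^2)/(2x^2y) = -y/x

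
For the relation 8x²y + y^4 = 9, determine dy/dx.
Apply d/dx to both sides, remembering that y depends on x. Each occurrence of y therefore brings in a y' = dy/dx via the chain rule.

With F(x, y) equal to the left-hand side minus the right, differentiate F term by term:
  d/dx[8x^2y] = 8x^2·y' + 16xy
  d/dx[y^4] = 4y^3·y'
  d/dx[-9] = 0
Adding these up, d/dx[F] = 0 becomes
  (16xy) + (8x^2 + 4y^3)·y' = 0,
so isolating y',
  dy/dx = -(16xy)/(8x^2 + 4y^3) = -4xy/(2x^2 + y^3)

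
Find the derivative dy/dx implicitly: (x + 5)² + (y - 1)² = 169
Differentiate the relation implicitly: treat y = y(x) and apply the chain rule, so every y-derivative picks up a y' = dy/dx factor.

With everything moved to the left-hand side, differentiate term by term:
  d/dx[(x + 5)^2] = 2x + 10
  d/dx[(y - 1)^2] = 2·y'(y - 1)
  d/dx[-169] = 0

Separating the contributions that come from x directly and those that come through y:
  without y':      2x + 10
  multiplying y':  2y - 2

so (2x + 10) + (2y - 2)·y' = 0, and therefore
  dy/dx = -(2x + 10)/(2y - 2) = (-x - 5)/(y - 1)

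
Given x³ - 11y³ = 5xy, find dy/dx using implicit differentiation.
Take d/dx of both sides. Since y is implicitly a function of x, the chain rule attaches a y' = dy/dx factor whenever we differentiate through y.

Set F(x, y) = (left side) − (right side), so the curve is F = 0. Differentiating each term of F:
  d/dx[x^3] = 3x^2
  d/dx[-5xy] = -5x·y' - 5y
  d/dx[-11y^3] = -33y^2·y'

Collecting, the y'-free part is the partial derivative in x and the y' coefficient is the partial derivative in y:
  ∂F/∂x = 3x^2 - 5y
  ∂F/∂y = -5x - 33y^2

so d/dx[F(x, y(x))] = ∂F/∂x + (∂F/∂y)·y' = 0. Rearranging,
  dy/dx = -(∂F/∂x)/(∂F/∂y) = -(3x^2 - 5y)/(-5x - 33y^2) = (3x^2 - 5y)/(5x + 33y^2)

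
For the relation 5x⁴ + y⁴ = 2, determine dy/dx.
Differentiate the relation implicitly: treat y = y(x) and apply the chain rule, so every y-derivative picks up a y' = dy/dx factor.

With everything moved to the left-hand side, differentiate term by term:
  d/dx[5x^4] = 20x^3
  d/dx[y^4] = 4y^3·y'
  d/dx[-2] = 0

Separating the contributions that come from x directly and those that come through y:
  without y':      20x^3
  multiplying y':  4y^3

so (20x^3) + (4y^3)·y' = 0, and therefore
  dy/dx = -(20x^3)/(4y^3) = -5x^3/y^3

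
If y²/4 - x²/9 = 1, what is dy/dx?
Apply d/dx to both sides, remembering that y depends on x. Each occurrence of y therefore brings in a y' = dy/dx via the chain rule.

With F(x, y) equal to the left-hand side minus the right, differentiate F term by term:
  d/dx[-x^2/9] = -2x/9
  d/dx[y^2/4] = y·y'/2
  d/dx[-1] = 0
Adding these up, d/dx[F] = 0 becomes
  (-2x/9) + (y/2)·y' = 0,
so isolating y',
  dy/dx = -(-2x/9)/(y/2) = 4x/(9y)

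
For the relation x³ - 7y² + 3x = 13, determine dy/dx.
Take d/dx of both sides. Since y is implicitly a function of x, the chain rule attaches a y' = dy/dx factor whenever we differentiate through y.

Set F(x, y) = (left side) − (right side), so the curve is F = 0. Differentiating each term of F:
  d/dx[x^3] = 3x^2
  d/dx[3x] = 3
  d/dx[-7y^2] = -14y·y'
  d/dx[-13] = 0

Collecting, the y'-free part is the partial derivative in x and the y' coefficient is the partial derivative in y:
  ∂F/∂x = 3x^2 + 3
  ∂F/∂y = -14y

so d/dx[F(x, y(x))] = ∂F/∂x + (∂F/∂y)·y' = 0. Rearranging,
  dy/dx = -(∂F/∂x)/(∂F/∂y) = -(3x^2 + 3)/(-14y) = 3(x^2 + 1)/(14y)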